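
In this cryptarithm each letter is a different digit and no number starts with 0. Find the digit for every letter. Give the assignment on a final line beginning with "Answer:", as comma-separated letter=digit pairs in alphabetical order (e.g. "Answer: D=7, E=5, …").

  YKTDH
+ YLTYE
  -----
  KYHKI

Step 1. [col 1: H + E ≡ I (mod 10)] no forcing yet in column 1 (carry-in 0); E=1 is free and consistent — try it. So E=1.
Step 2. [col 1: H + E ≡ I (mod 10)] column 1 (H + E ≡ I (mod 10), carry-in 0) doesn't pin I yet; pick I=9 and continue ⇒ I=9.
Step 3. [col 1: H + E ≡ I (mod 10)] from column 1 (E=1, I=9, carry-in 0, digits 1,9 already taken and all letters distinct): H must equal 8 ⇒ H=8.
Step 4. [col 2: D + Y ≡ K (mod 10)] Y=2 is one option consistent with column 2 (D + Y ≡ K (mod 10), carry-in 0) — take it. So Y=2.
Step 5. [col 2: D + Y ≡ K (mod 10)] several values work for D in column 2 (D + Y ≡ K (mod 10), carry-in 0); try D=3. So D=3.
Step 6. [col 2: D + Y ≡ K (mod 10)] column 2 reads D+Y+carry(0)=K with D=3, Y=2; with digits 1,2,3,8,9 already taken and all letters distinct, the only value for K is 5. So K=5.
Step 7. [col 3: T + T ≡ H (mod 10)] column 3: given H=8, carry-in 0, and digits 1,2,3,5,8,9 already taken and all letters distinct, T+T≡H (mod 10) forces T=4 ⇒ T=4.
Step 8. [col 4: K + L ≡ Y (mod 10)] from column 4 (K=5, Y=2, carry-in 0, digits 1,2,3,4,5,8,9 already taken and all letters distinct): L must equal 7, so L=7.

Answer: D=3, E=1, H=8, I=9, K=5, L=7, T=4, Y=2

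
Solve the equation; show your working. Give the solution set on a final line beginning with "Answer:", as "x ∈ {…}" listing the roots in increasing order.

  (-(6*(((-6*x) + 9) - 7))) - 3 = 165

Step 1. [(-(6*(((-6*x) + 9) - 7))) - 3 = 165] peel the -3: add 3 from each side ⇒ sub: -(6*(((-6*x) + 9) - 7)) = 168.
Step 2. [-(6*(((-6*x) + 9) - 7)) = 168] LHS negated; negate both sides, so neg: 6*(((-6*x) + 9) - 7) = -168.
Step 3. [6*(((-6*x) + 9) - 7) = -168] 6·(inner) — divide through by 6, so div: ((-6*x) + 9) - 7 = -28.
Step 4. [((-6*x) + 9) - 7 = -28] add 7: x sits inside (… - 7), so sub: (-6*x) + 9 = -21.
Step 5. [(-6*x) + 9 = -21] +9 is outermost — subtract 9 both sides, so sub: -6*x = -30.
Step 6. [-6*x = -30] leading coefficient -6: divide by -6. So div: x = 5.

Answer: x ∈ {5}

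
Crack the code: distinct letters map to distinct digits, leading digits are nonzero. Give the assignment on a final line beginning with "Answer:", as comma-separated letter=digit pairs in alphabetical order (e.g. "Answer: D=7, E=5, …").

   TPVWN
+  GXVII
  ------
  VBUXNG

Step 1. [V] V is the leading digit of a 6-digit sum of two 5-digit numbers; the final carry is exactly 1. So V=1.
Step 2. [col 1: N + I ≡ G (mod 10)] no forcing yet in column 1 (carry-in 0); G=4 is free and consistent — try it. So G=4.
Step 3. [col 1: N + I ≡ G (mod 10)] no forcing yet in column 1 (carry-in 0); N=6 is free and consistent — try it. So N=6.
Step 4. [col 1: N + I ≡ G (mod 10)] column 1 reads N+I+carry(0)=G with N=6, G=4; with digits 1,4,6 already taken and all letters distinct, the only value for I is 8 ⇒ I=8.
Step 5. [col 2: W + I ≡ N (mod 10)] column 2: given I=8, N=6, carry-in 1, and digits 1,4,6,8 already taken and all letters distinct, W+I≡N (mod 10) forces W=7, so W=7.
Step 6. [col 3: V + V ≡ X (mod 10)] column 3: given V=1, carry-in 1, and digits 1,4,6,7,8 already taken and all letters distinct, V+V≡X (mod 10) forces X=3 ⇒ X=3.
Step 7. [col 4: P + X ≡ U (mod 10)] several values work for U in column 4 (P + X ≡ U (mod 10), carry-in 0); try U=2, so U=2.
Step 8. [col 4: P + X ≡ U (mod 10)] column 4: given X=3, U=2, carry-in 0, and digits 1,2,3,4,6,7,8 already taken and all letters distinct, P+X≡U (mod 10) forces P=9. So P=9.
Step 9. [col 5: T + G ≡ B (mod 10)] T=5 is one option consistent with column 5 (T + G ≡ B (mod 10), carry-in 1) — take it ⇒ T=5.
Step 10. [col 5: T + G ≡ B (mod 10)] in column 5 we have T+G≡B with carry-in 1; given T=5, G=4 and digits 1,2,3,4,5,6,7,8,9 already taken and all letters distinct, that pins B to 0. So B=0.

Answer: B=0, G=4, I=8, N=6, P=9, T=5, U=2, V=1, W=7, X=3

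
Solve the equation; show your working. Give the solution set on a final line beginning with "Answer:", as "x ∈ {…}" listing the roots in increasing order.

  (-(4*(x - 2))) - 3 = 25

Step 1. [(-(4*(x - 2))) - 3 = 25] -3 is outermost — add 3 both sides. So sub: -(4*(x - 2)) = 28.
Step 2. [-(4*(x - 2)) = 28] flip signs both sides ⇒ neg: 4*(x - 2) = -28.
Step 3. [4*(x - 2) = -28] LHS = 4·(…); ÷4 both sides ⇒ div: x - 2 = -7.
Step 4. [x - 2 = -7] -2 is outermost — add 2 both sides ⇒ sub: x = -5.

Answer: x ∈ {-5}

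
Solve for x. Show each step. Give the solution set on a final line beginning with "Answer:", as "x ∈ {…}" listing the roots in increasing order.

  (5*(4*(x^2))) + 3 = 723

Step 1. [(5*(4*(x^2))) + 3 = 723] subtract 3: x sits inside (… + 3) ⇒ sub: 5*(4*(x^2)) = 720.
Step 2. [5*(4*(x^2)) = 720] 5·(inner) — divide through by 5. So div: 4*(x^2) = 144.
Step 3. [4*(x^2) = 144] 4·(inner) — divide through by 4, so div: x^2 = 36.
Step 4. [x^2 = 36] 36 ≥ 0, LHS is (·)² — take ±√ ⇒ sqrt: x = 6 or -6.

Answer: x ∈ {-6, 6}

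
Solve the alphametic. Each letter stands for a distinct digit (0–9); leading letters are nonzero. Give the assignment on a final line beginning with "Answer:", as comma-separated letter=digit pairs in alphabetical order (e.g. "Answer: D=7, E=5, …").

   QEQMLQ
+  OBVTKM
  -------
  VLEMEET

Step 1. [col 1: Q + M ≡ T (mod 10)] no forcing yet in column 1 (carry-in 0); Q=6 is free and consistent — try it, so Q=6.
Step 2. [col 1: Q + M ≡ T (mod 10)] T=4 is one option consistent with column 1 (Q + M ≡ T (mod 10), carry-in 0) — take it. So T=4.
Step 3. [V] adding two 6-digit numbers gives at most 6+1 digits, and here it does — V is that final carry and must be 1 ⇒ V=1.
Step 4. [col 1: Q + M ≡ T (mod 10)] in column 1 we have Q+M≡T with carry-in 0; given Q=6, T=4 and digits 1,4,6 already taken and all letters distinct, that pins M to 8 ⇒ M=8.
Step 5. [col 2: L + K ≡ E (mod 10)] no forcing yet in column 2 (carry-in 1); K=7 is free and consistent — try it, so K=7.
Step 6. [col 2: L + K ≡ E (mod 10)] no forcing yet in column 2 (carry-in 1); L=5 is free and consistent — try it ⇒ L=5.
Step 7. [col 2: L + K ≡ E (mod 10)] column 2 reads L+K+carry(1)=E with L=5, K=7; with digits 1,4,5,6,7,8 already taken and all letters distinct, the only value for E is 3 ⇒ E=3.
Step 8. [col 5: E + B ≡ E (mod 10)] from column 5 (E=3, carry-in 0, digits 1,3,4,5,6,7,8 already taken and all letters distinct): B must equal 0 ⇒ B=0.
Step 9. [col 6: Q + O ≡ L (mod 10)] from column 6 (Q=6, L=5, carry-in 0, digits 0,1,3,4,5,6,7,8 already taken and all letters distinct): O must equal 9. So O=9.

Answer: B=0, E=3, K=7, L=5, M=8, O=9, Q=6, T=4, V=1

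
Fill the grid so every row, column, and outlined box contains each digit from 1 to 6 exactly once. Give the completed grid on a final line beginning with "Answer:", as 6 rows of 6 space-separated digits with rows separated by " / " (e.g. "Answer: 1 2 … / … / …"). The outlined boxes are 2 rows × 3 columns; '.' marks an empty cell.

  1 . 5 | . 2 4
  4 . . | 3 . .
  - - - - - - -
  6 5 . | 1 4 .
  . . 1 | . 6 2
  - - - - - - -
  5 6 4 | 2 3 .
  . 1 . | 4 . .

Step 1. [r4c1∈{3}] only 3 remains possible at r4c1. So r4c1=3.
Step 2. [r2c5∈{1,5}] col 5 places 1 nowhere but r2c5 ⇒ r2c5=1.
Step 3. [r3c3∈{2}] r3c3's peers cover all but 2 ⇒ r3c3=2.
Step 4. [r2c6∈{5,6}] in row 2, 5 fits only at r2c6. So r2c6=5.
Step 5. [r6c1∈{2}] nothing but 2 survives at r6c1 ⇒ r6c1=2.
Step 6. [r2c3∈{6}] nothing but 6 survives at r2c3, so r2c3=6.
Step 7. [r1c4∈{6}] r1c4 has the single candidate 6 ⇒ r1c4=6.
Step 8. [r5c6∈{1}] r5c6 has the single candidate 1 ⇒ r5c6=1.
Step 9. [r1c2∈{3}] r1c2 has the single candidate 3 ⇒ r1c2=3.
Step 10. [r6c3∈{3}] r6c3 has the single candidate 3 ⇒ r6c3=3.
Step 11. [r6c6∈{6}] only 6 remains possible at r6c6 ⇒ r6c6=6.
Step 12. [r3c6∈{3}] r3c6 has the single candidate 3 ⇒ r3c6=3.
Step 13. [r2c2∈{2}] only 2 remains possible at r2c2, so r2c2=2.
Step 14. [r4c2∈{4}] nothing but 4 survives at r4c2, so r4c2=4.
Step 15. [r4c4∈{5}] r4c4 has the single candidate 5. So r4c4=5.
Step 16. [r6c5∈{5}] nothing but 5 survives at r6c5 ⇒ r6c5=5.

Answer: 1 3 5 6 2 4 / 4 2 6 3 1 5 / 6 5 2 1 4 3 / 3 4 1 5 6 2 / 5 6 4 2 3 1 / 2 1 3 4 5 6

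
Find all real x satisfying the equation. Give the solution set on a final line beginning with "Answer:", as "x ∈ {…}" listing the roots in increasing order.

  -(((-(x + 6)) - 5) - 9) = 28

Step 1. [-(((-(x + 6)) - 5) - 9) = 28] leading − — multiply by −1, so neg: ((-(x + 6)) - 5) - 9 = -28.
Step 2. [((-(x + 6)) - 5) - 9 = -28] the outer -9 inverts by adding 9, so sub: (-(x + 6)) - 5 = -19.
Step 3. [(-(x + 6)) - 5 = -19] add 5: x sits inside (… - 5) ⇒ sub: -(x + 6) = -14.
Step 4. [-(x + 6) = -14] LHS negated; negate both sides. So neg: x + 6 = 14.
Step 5. [x + 6 = 14] +6 is outermost — subtract 6 both sides, so sub: x = 8.

Answer: x ∈ {8}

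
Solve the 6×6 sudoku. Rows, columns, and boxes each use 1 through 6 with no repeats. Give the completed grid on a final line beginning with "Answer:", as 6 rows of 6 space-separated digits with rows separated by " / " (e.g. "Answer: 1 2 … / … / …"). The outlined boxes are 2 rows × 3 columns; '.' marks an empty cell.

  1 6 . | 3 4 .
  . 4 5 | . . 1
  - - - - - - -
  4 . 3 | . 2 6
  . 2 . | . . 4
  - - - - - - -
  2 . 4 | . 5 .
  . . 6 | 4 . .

Step 1. [r4c3∈{1}] nothing but 1 survives at r4c3. So r4c3=1.
Step 2. [r5c6∈{3}] only 3 remains possible at r5c6, so r5c6=3.
Step 3. [r6c2∈{1,3,5}] across col 2, 3 lands solely at r6c2. So r6c2=3.
Step 4. [r3c4∈{1,5}] across row 3, 1 lands solely at r3c4 ⇒ r3c4=1.
Step 5. [r2c4∈{2,6}] row 2 places 2 nowhere but r2c4. So r2c4=2.
Step 6. [r6c1∈{5}] r6c1 is down to just 5, so r6c1=5.
Step 7. [r6c6∈{2}] r6c6's peers cover all but 2 ⇒ r6c6=2.
Step 8. [r3c2∈{5}] r3c2 is down to just 5 ⇒ r3c2=5.
Step 9. [r4c1∈{6}] r4c1 has the single candidate 6. So r4c1=6.
Step 10. [r4c5∈{3}] r4c5's peers cover all but 3, so r4c5=3.
Step 11. [r1c6∈{5}] only 5 remains possible at r1c6, so r1c6=5.
Step 12. [r5c4∈{6}] r5c4 has the single candidate 6 ⇒ r5c4=6.
Step 13. [r4c4∈{5}] r4c4's peers cover all but 5. So r4c4=5.
Step 14. [r2c1∈{3}] nothing but 3 survives at r2c1 ⇒ r2c1=3.
Step 15. [r6c5∈{1}] r6c5 is down to just 1. So r6c5=1.
Step 16. [r1c3∈{2}] nothing but 2 survives at r1c3. So r1c3=2.
Step 17. [r5c2∈{1}] only 1 remains possible at r5c2 ⇒ r5c2=1.
Step 18. [r2c5∈{6}] nothing but 6 survives at r2c5, so r2c5=6.

Answer: 1 6 2 3 4 5 / 3 4 5 2 6 1 / 4 5 3 1 2 6 / 6 2 1 5 3 4 / 2 1 4 6 5 3 / 5 3 6 4 1 2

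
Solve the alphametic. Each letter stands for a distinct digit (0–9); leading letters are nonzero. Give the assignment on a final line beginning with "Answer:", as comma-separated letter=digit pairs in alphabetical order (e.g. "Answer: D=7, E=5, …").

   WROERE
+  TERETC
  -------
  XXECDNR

Step 1. [X] X is the leading digit of a 7-digit sum of two 6-digit numbers; the final carry is exactly 1 ⇒ X=1.
Step 2. [col 1: E + C ≡ R (mod 10)] no forcing yet in column 1 (carry-in 0); R=9 is free and consistent — try it, so R=9.
Step 3. [col 1: E + C ≡ R (mod 10)] no forcing yet in column 1 (carry-in 0); E=2 is free and consistent — try it. So E=2.
Step 4. [col 1: E + C ≡ R (mod 10)] column 1: given E=2, R=9, carry-in 0, and digits 1,2,9 already taken and all letters distinct, E+C≡R (mod 10) forces C=7, so C=7.
Step 5. [col 2: R + T ≡ N (mod 10)] N=3 is one option consistent with column 2 (R + T ≡ N (mod 10), carry-in 0) — take it ⇒ N=3.
Step 6. [col 2: R + T ≡ N (mod 10)] column 2: given R=9, N=3, carry-in 0, and digits 1,2,3,7,9 already taken and all letters distinct, R+T≡N (mod 10) forces T=4, so T=4.
Step 7. [col 3: E + E ≡ D (mod 10)] column 3 reads E+E+carry(1)=D with E=2; with digits 1,2,3,4,7,9 already taken and all letters distinct, the only value for D is 5. So D=5.
Step 8. [col 4: O + R ≡ C (mod 10)] column 4: given R=9, C=7, carry-in 0, and digits 1,2,3,4,5,7,9 already taken and all letters distinct, O+R≡C (mod 10) forces O=8. So O=8.
Step 9. [col 6: W + T ≡ X (mod 10)] column 6 reads W+T+carry(1)=X with T=4, X=1; with digits 1,2,3,4,5,7,8,9 already taken and all letters distinct, the only value for W is 6 ⇒ W=6.

Answer: C=7, D=5, E=2, N=3, O=8, R=9, T=4, W=6, X=1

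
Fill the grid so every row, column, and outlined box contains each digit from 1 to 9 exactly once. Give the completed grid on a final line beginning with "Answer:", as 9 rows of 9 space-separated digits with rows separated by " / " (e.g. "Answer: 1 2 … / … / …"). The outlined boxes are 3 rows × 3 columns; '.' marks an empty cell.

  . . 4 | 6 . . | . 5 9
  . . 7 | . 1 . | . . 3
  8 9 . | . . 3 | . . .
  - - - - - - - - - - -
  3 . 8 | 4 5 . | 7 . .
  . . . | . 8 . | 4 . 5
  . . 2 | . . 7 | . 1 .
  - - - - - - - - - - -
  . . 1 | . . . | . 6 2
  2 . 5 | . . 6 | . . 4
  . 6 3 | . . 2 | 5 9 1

Step 1. [r4c6∈{1,9}] in row 4, 9 fits only at r4c6, so r4c6=9.
Step 2. [r1c5∈{2,7}] row 1 places 7 nowhere but r1c5 ⇒ r1c5=7.
Step 3. [r7c1∈{4,7,9}] box 7 places 9 nowhere but r7c1. So r7c1=9.
Step 4. [r5c4∈{1,2,3}] r5c4 is the only open cell in box 5 admitting 2, so r5c4=2.
Step 5. [r9c4∈{7,8}] r9c4 is the only open cell in row 9 admitting 8, so r9c4=8.
Step 6. [r8c8∈{3,7,8}] in box 9, 7 fits only at r8c8 ⇒ r8c8=7.
Step 7. [r2c8∈{2,4,8}] 8 has one home in col 8: r2c8. So r2c8=8.
Step 8. [r6c4∈{3}] r6c4's peers cover all but 3 ⇒ r6c4=3.
Step 9. [r3c3∈{6}] nothing but 6 survives at r3c3, so r3c3=6.
Step 10. [r9c5∈{4}] r9c5 is down to just 4 ⇒ r9c5=4.
Step 11. [r2c1∈{5}] nothing but 5 survives at r2c1. So r2c1=5.
Step 12. [r1c1∈{1}] only 1 remains possible at r1c1 ⇒ r1c1=1.
Step 13. [r1c7∈{2}] r1c7 has the single candidate 2, so r1c7=2.
Step 14. [r6c5∈{6}] r6c5's peers cover all but 6. So r6c5=6.
Step 15. [r7c2∈{4,7,8}] across row 7, 4 lands solely at r7c2, so r7c2=4.
Step 16. [r7c7∈{3,8}] row 7 places 8 nowhere but r7c7, so r7c7=8.
Step 17. [r5c2∈{1,7}] in col 2, 7 fits only at r5c2. So r5c2=7.
Step 18. [r8c5∈{3,9}] r8c5 is the only open cell in col 5 admitting 9, so r8c5=9.
Step 19. [r7c6∈{5}] nothing but 5 survives at r7c6, so r7c6=5.
Step 20. [r4c2∈{1}] r4c2 has the single candidate 1. So r4c2=1.
Step 21. [r5c6∈{1}] nothing but 1 survives at r5c6. So r5c6=1.
Step 22. [r1c2∈{3}] nothing but 3 survives at r1c2, so r1c2=3.
Step 23. [r7c5∈{3}] r7c5's peers cover all but 3 ⇒ r7c5=3.
Step 24. [r3c8∈{4}] r3c8's peers cover all but 4, so r3c8=4.
Step 25. [r3c9∈{7}] r3c9 is down to just 7 ⇒ r3c9=7.
Step 26. [r5c8∈{3}] nothing but 3 survives at r5c8 ⇒ r5c8=3.
Step 27. [r9c1∈{7}] r9c1 is down to just 7. So r9c1=7.
Step 28. [r7c4∈{7}] r7c4's peers cover all but 7, so r7c4=7.
Step 29. [r4c8∈{2}] r4c8's peers cover all but 2. So r4c8=2.
Step 30. [r5c3∈{9}] r5c3 has the single candidate 9. So r5c3=9.
Step 31. [r3c4∈{5}] r3c4 is down to just 5 ⇒ r3c4=5.
Step 32. [r3c5∈{2}] r3c5 is down to just 2. So r3c5=2.
Step 33. [r8c2∈{8}] r8c2 has the single candidate 8 ⇒ r8c2=8.
Step 34. [r4c9∈{6}] nothing but 6 survives at r4c9. So r4c9=6.
Step 35. [r8c7∈{3}] r8c7 is down to just 3. So r8c7=3.
Step 36. [r8c4∈{1}] r8c4 has the single candidate 1, so r8c4=1.
Step 37. [r2c4∈{9}] only 9 remains possible at r2c4. So r2c4=9.
Step 38. [r1c6∈{8}] r1c6 has the single candidate 8, so r1c6=8.
Step 39. [r6c1∈{4}] nothing but 4 survives at r6c1, so r6c1=4.
Step 40. [r2c2∈{2}] r2c2 has the single candidate 2, so r2c2=2.
Step 41. [r6c7∈{9}] nothing but 9 survives at r6c7 ⇒ r6c7=9.
Step 42. [r2c7∈{6}] r2c7 has the single candidate 6 ⇒ r2c7=6.
Step 43. [r2c6∈{4}] only 4 remains possible at r2c6. So r2c6=4.
Step 44. [r6c2∈{5}] only 5 remains possible at r6c2. So r6c2=5.
Step 45. [r6c9∈{8}] r6c9 has the single candidate 8. So r6c9=8.
Step 46. [r5c1∈{6}] r5c1 has the single candidate 6. So r5c1=6.
Step 47. [r3c7∈{1}] only 1 remains possible at r3c7 ⇒ r3c7=1.

Answer: 1 3 4 6 7 8 2 5 9 / 5 2 7 9 1 4 6 8 3 / 8 9 6 5 2 3 1 4 7 / 3 1 8 4 5 9 7 2 6 / 6 7 9 2 8 1 4 3 5 / 4 5 2 3 6 7 9 1 8 / 9 4 1 7 3 5 8 6 2 / 2 8 5 1 9 6 3 7 4 / 7 6 3 8 4 2 5 9 1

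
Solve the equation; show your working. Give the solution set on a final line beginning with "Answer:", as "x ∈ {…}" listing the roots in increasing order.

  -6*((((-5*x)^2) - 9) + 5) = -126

Step 1. [-6*((((-5*x)^2) - 9) + 5) = -126] -6·(inner) — divide through by -6. So div: (((-5*x)^2) - 9) + 5 = 21.
Step 2. [(((-5*x)^2) - 9) + 5 = 21] subtract 5: x sits inside (… + 5), so sub: ((-5*x)^2) - 9 = 16.
Step 3. [((-5*x)^2) - 9 = 16] -9 is outermost — add 9 both sides, so sub: (-5*x)^2 = 25.
Step 4. [(-5*x)^2 = 25] √ both sides: 25 ≥ 0 gives two branches, so sqrt: -5*x = 5 or -5.
Step 5. [-5*x = 5 or -5] -5·(inner) — divide through by -5 ⇒ div: x = -1 or 1.

Answer: x ∈ {-1, 1}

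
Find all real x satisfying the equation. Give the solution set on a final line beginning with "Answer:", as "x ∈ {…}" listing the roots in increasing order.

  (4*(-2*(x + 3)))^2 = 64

Step 1. [(4*(-2*(x + 3)))^2 = 64] LHS squared, RHS 64 ≥ 0: apply √ (±) ⇒ sqrt: 4*(-2*(x + 3)) = 8 or -8.
Step 2. [4*(-2*(x + 3)) = 8 or -8] 4·(inner) — divide through by 4, so div: -2*(x + 3) = 2 or -2.
Step 3. [-2*(x + 3) = 2 or -2] -2 out front; divide by -2 ⇒ div: x + 3 = -1 or 1.
Step 4. [x + 3 = -1 or 1] subtract 3: x sits inside (… + 3). So sub: x = -4 or -2.

Answer: x ∈ {-4, -2}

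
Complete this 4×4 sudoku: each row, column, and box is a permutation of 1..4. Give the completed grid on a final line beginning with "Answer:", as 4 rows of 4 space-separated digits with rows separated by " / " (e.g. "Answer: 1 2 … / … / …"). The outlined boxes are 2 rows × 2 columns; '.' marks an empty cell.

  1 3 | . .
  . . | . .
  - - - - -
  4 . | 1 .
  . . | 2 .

Step 1. [r2c2∈{2,4}] r2c2 is the only open cell in col 2 admitting 4, so r2c2=4.
Step 2. [r4c4∈{3,4}] r4c4 is the only open cell in row 4 admitting 4. So r4c4=4.
Step 3. [r2c4∈{1,2,3}] across row 2, 1 lands solely at r2c4 ⇒ r2c4=1.
Step 4. [r1c3∈{4}] nothing but 4 survives at r1c3, so r1c3=4.
Step 5. [r4c2∈{1}] only 1 remains possible at r4c2, so r4c2=1.
Step 6. [r3c4∈{3}] nothing but 3 survives at r3c4 ⇒ r3c4=3.
Step 7. [r1c4∈{2}] r1c4 is down to just 2, so r1c4=2.
Step 8. [r3c2∈{2}] r3c2 has the single candidate 2, so r3c2=2.
Step 9. [r4c1∈{3}] only 3 remains possible at r4c1 ⇒ r4c1=3.
Step 10. [r2c3∈{3}] nothing but 3 survives at r2c3. So r2c3=3.
Step 11. [r2c1∈{2}] r2c1 is down to just 2, so r2c1=2.

Answer: 1 3 4 2 / 2 4 3 1 / 4 2 1 3 / 3 1 2 4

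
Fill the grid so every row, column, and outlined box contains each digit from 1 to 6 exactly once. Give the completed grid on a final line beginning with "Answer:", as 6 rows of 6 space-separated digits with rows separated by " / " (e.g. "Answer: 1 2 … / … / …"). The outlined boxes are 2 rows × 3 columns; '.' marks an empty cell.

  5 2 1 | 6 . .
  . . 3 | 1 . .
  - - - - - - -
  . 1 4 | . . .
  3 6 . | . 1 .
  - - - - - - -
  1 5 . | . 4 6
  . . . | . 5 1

Step 1. [r3c1∈{2}] r3c1 is down to just 2, so r3c1=2.
Step 2. [r2c6∈{2,4,5}] row 2 places 5 nowhere but r2c6, so r2c6=5.
Step 3. [r3c6∈{3}] r3c6 has the single candidate 3 ⇒ r3c6=3.
Step 4. [r4c4∈{2,4,5}] 4 has one home in col 4: r4c4. So r4c4=4.
Step 5. [r2c2∈{4}] nothing but 4 survives at r2c2, so r2c2=4.
Step 6. [r6c3∈{2,6}] across col 3, 6 lands solely at r6c3 ⇒ r6c3=6.
Step 7. [r5c4∈{2,3}] row 5 places 3 nowhere but r5c4, so r5c4=3.
Step 8. [r3c5∈{6}] r3c5's peers cover all but 6. So r3c5=6.
Step 9. [r1c5∈{3}] nothing but 3 survives at r1c5. So r1c5=3.
Step 10. [r6c2∈{3}] only 3 remains possible at r6c2, so r6c2=3.
Step 11. [r4c6∈{2}] r4c6's peers cover all but 2, so r4c6=2.
Step 12. [r3c4∈{5}] only 5 remains possible at r3c4, so r3c4=5.
Step 13. [r6c1∈{4}] only 4 remains possible at r6c1. So r6c1=4.
Step 14. [r4c3∈{5}] only 5 remains possible at r4c3. So r4c3=5.
Step 15. [r1c6∈{4}] r1c6's peers cover all but 4 ⇒ r1c6=4.
Step 16. [r5c3∈{2}] only 2 remains possible at r5c3. So r5c3=2.
Step 17. [r6c4∈{2}] r6c4 is down to just 2 ⇒ r6c4=2.
Step 18. [r2c5∈{2}] nothing but 2 survives at r2c5, so r2c5=2.
Step 19. [r2c1∈{6}] r2c1 is down to just 6, so r2c1=6.

Answer: 5 2 1 6 3 4 / 6 4 3 1 2 5 / 2 1 4 5 6 3 / 3 6 5 4 1 2 / 1 5 2 3 4 6 / 4 3 6 2 5 1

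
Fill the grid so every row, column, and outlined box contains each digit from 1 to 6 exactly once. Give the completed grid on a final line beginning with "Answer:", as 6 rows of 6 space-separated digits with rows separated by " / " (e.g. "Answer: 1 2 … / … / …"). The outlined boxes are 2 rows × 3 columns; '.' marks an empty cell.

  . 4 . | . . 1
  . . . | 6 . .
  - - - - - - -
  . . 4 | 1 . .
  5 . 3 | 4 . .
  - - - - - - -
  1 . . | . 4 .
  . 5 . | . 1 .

Step 1. [r2c6∈{2,3,4,5}] 4 has one home in row 2: r2c6. So r2c6=4.
Step 2. [r6c1∈{2,3,4,6}] 4 has one home in row 6: r6c1 ⇒ r6c1=4.
Step 3. [r5c2∈{2,3,6}] r5c2 is the only open cell in box 5 admitting 3 ⇒ r5c2=3.
Step 4. [r2c3∈{1,2,5}] across col 3, 1 lands solely at r2c3 ⇒ r2c3=1.
Step 5. [r2c2∈{2}] r2c2 is down to just 2. So r2c2=2.
Step 6. [r3c2∈{6}] r3c2's peers cover all but 6, so r3c2=6.
Step 7. [r2c5∈{3,5}] r2c5 is the only open cell in row 2 admitting 5. So r2c5=5.
Step 8. [r3c6∈{2,3,5}] r3c6 is the only open cell in row 3 admitting 5, so r3c6=5.
Step 9. [r6c6∈{2,3,6}] r6c6 is the only open cell in col 6 admitting 3 ⇒ r6c6=3.
Step 10. [r6c4∈{2}] r6c4 is down to just 2, so r6c4=2.
Step 11. [r1c5∈{2,3}] row 1 places 2 nowhere but r1c5, so r1c5=2.
Step 12. [r5c6∈{6}] nothing but 6 survives at r5c6 ⇒ r5c6=6.
Step 13. [r1c1∈{3,6}] r1c1 is the only open cell in col 1 admitting 6, so r1c1=6.
Step 14. [r3c1∈{2}] r3c1 is down to just 2 ⇒ r3c1=2.
Step 15. [r4c5∈{6}] r4c5 is down to just 6. So r4c5=6.
Step 16. [r2c1∈{3}] r2c1 has the single candidate 3 ⇒ r2c1=3.
Step 17. [r4c2∈{1}] r4c2's peers cover all but 1, so r4c2=1.
Step 18. [r6c3∈{6}] only 6 remains possible at r6c3 ⇒ r6c3=6.
Step 19. [r5c3∈{2}] only 2 remains possible at r5c3, so r5c3=2.
Step 20. [r1c4∈{3}] r1c4's peers cover all but 3 ⇒ r1c4=3.
Step 21. [r3c5∈{3}] r3c5 has the single candidate 3, so r3c5=3.
Step 22. [r5c4∈{5}] r5c4 is down to just 5 ⇒ r5c4=5.
Step 23. [r4c6∈{2}] r4c6 has the single candidate 2 ⇒ r4c6=2.
Step 24. [r1c3∈{5}] nothing but 5 survives at r1c3 ⇒ r1c3=5.

Answer: 6 4 5 3 2 1 / 3 2 1 6 5 4 / 2 6 4 1 3 5 / 5 1 3 4 6 2 / 1 3 2 5 4 6 / 4 5 6 2 1 3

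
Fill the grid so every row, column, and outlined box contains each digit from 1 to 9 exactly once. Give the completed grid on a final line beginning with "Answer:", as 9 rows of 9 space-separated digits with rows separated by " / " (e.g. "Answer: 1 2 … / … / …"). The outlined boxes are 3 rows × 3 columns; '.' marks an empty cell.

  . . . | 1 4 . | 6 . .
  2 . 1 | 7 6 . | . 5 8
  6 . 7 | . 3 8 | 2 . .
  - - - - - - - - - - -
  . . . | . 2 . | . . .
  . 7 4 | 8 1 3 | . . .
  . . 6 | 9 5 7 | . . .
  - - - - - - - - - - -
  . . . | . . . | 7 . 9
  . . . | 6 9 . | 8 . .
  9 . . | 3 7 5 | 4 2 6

Step 1. [r5c1∈{5}] nothing but 5 survives at r5c1 ⇒ r5c1=5.
Step 2. [r9c2∈{1,8}] in row 9, 1 fits only at r9c2. So r9c2=1.
Step 3. [r8c9∈{1,3,5}] 5 has one home in box 9: r8c9 ⇒ r8c9=5.
Step 4. [r7c4∈{2,4}] 2 has one home in col 4: r7c4, so r7c4=2.
Step 5. [r2c2∈{3,4,9}] 4 has one home in row 2: r2c2, so r2c2=4.
Step 6. [r2c7∈{3,9}] in row 2, 3 fits only at r2c7, so r2c7=3.
Step 7. [r6c7∈{1}] r6c7 has the single candidate 1. So r6c7=1.
Step 8. [r9c3∈{8}] r9c3's peers cover all but 8. So r9c3=8.
Step 9. [r6c2∈{2,3,8}] in box 4, 2 fits only at r6c2. So r6c2=2.
Step 10. [r8c2∈{3}] r8c2's peers cover all but 3, so r8c2=3.
Step 11. [r7c8∈{1,3}] across row 7, 3 lands solely at r7c8, so r7c8=3.
Step 12. [r5c7∈{9}] nothing but 9 survives at r5c7, so r5c7=9.
Step 13. [r4c4∈{4}] only 4 remains possible at r4c4. So r4c4=4.
Step 14. [r7c3∈{5}] r7c3's peers cover all but 5. So r7c3=5.
Step 15. [r1c2∈{5,8,9}] row 1 places 5 nowhere but r1c2, so r1c2=5.
Step 16. [r4c2∈{8,9}] in col 2, 8 fits only at r4c2 ⇒ r4c2=8.
Step 17. [r6c1∈{3}] r6c1 is down to just 3, so r6c1=3.
Step 18. [r1c9∈{7}] r1c9 is down to just 7 ⇒ r1c9=7.
Step 19. [r1c8∈{9}] only 9 remains possible at r1c8, so r1c8=9.
Step 20. [r7c6∈{1,4}] 1 has one home in row 7: r7c6. So r7c6=1.
Step 21. [r6c9∈{4}] r6c9's peers cover all but 4, so r6c9=4.
Step 22. [r4c8∈{6,7}] across row 4, 7 lands solely at r4c8 ⇒ r4c8=7.
Step 23. [r8c6∈{4}] r8c6 is down to just 4 ⇒ r8c6=4.
Step 24. [r3c8∈{1,4}] across row 3, 4 lands solely at r3c8 ⇒ r3c8=4.
Step 25. [r1c1∈{8}] r1c1's peers cover all but 8, so r1c1=8.
Step 26. [r3c2∈{9}] nothing but 9 survives at r3c2, so r3c2=9.
Step 27. [r3c4∈{5}] only 5 remains possible at r3c4 ⇒ r3c4=5.
Step 28. [r7c1∈{4}] nothing but 4 survives at r7c1, so r7c1=4.
Step 29. [r5c8∈{6}] r5c8's peers cover all but 6. So r5c8=6.
Step 30. [r2c6∈{9}] r2c6's peers cover all but 9 ⇒ r2c6=9.
Step 31. [r1c3∈{3}] r1c3 has the single candidate 3 ⇒ r1c3=3.
Step 32. [r4c9∈{3}] nothing but 3 survives at r4c9. So r4c9=3.
Step 33. [r5c9∈{2}] nothing but 2 survives at r5c9. So r5c9=2.
Step 34. [r7c2∈{6}] r7c2 has the single candidate 6. So r7c2=6.
Step 35. [r4c6∈{6}] only 6 remains possible at r4c6. So r4c6=6.
Step 36. [r4c7∈{5}] r4c7 has the single candidate 5, so r4c7=5.
Step 37. [r4c3∈{9}] r4c3's peers cover all but 9 ⇒ r4c3=9.
Step 38. [r3c9∈{1}] r3c9 is down to just 1. So r3c9=1.
Step 39. [r7c5∈{8}] r7c5 has the single candidate 8, so r7c5=8.
Step 40. [r8c1∈{7}] r8c1 has the single candidate 7, so r8c1=7.
Step 41. [r4c1∈{1}] r4c1 is down to just 1 ⇒ r4c1=1.
Step 42. [r6c8∈{8}] r6c8's peers cover all but 8. So r6c8=8.
Step 43. [r8c8∈{1}] nothing but 1 survives at r8c8, so r8c8=1.
Step 44. [r1c6∈{2}] only 2 remains possible at r1c6. So r1c6=2.
Step 45. [r8c3∈{2}] nothing but 2 survives at r8c3 ⇒ r8c3=2.

Answer: 8 5 3 1 4 2 6 9 7 / 2 4 1 7 6 9 3 5 8 / 6 9 7 5 3 8 2 4 1 / 1 8 9 4 2 6 5 7 3 / 5 7 4 8 1 3 9 6 2 / 3 2 6 9 5 7 1 8 4 / 4 6 5 2 8 1 7 3 9 / 7 3 2 6 9 4 8 1 5 / 9 1 8 3 7 5 4 2 6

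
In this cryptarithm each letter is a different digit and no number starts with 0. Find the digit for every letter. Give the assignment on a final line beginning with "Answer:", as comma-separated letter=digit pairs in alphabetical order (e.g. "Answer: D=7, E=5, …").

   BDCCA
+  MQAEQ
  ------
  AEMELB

Step 1. [col 1: A + Q ≡ B (mod 10)] no forcing yet in column 1 (carry-in 0); B=7 is free and consistent — try it ⇒ B=7.
Step 2. [col 1: A + Q ≡ B (mod 10)] several values work for A in column 1 (A + Q ≡ B (mod 10), carry-in 0); try A=1. So A=1.
Step 3. [col 1: A + Q ≡ B (mod 10)] column 1: given A=1, B=7, carry-in 0, and digits 1,7 already taken and all letters distinct, A+Q≡B (mod 10) forces Q=6, so Q=6.
Step 4. [col 2: C + E ≡ L (mod 10)] C=4 is one option consistent with column 2 (C + E ≡ L (mod 10), carry-in 0) — take it ⇒ C=4.
Step 5. [col 2: C + E ≡ L (mod 10)] column 2 (C + E ≡ L (mod 10), carry-in 0) doesn't pin L yet; pick L=9 and continue ⇒ L=9.
Step 6. [col 2: C + E ≡ L (mod 10)] in column 2 we have C+E≡L with carry-in 0; given C=4, L=9 and digits 1,4,6,7,9 already taken and all letters distinct, that pins E to 5 ⇒ E=5.
Step 7. [col 4: D + Q ≡ M (mod 10)] column 4: given Q=6, carry-in 0, and digits 1,4,5,6,7,9 already taken and all letters distinct, D+Q≡M (mod 10) forces M=8 ⇒ M=8.
Step 8. [col 4: D + Q ≡ M (mod 10)] column 4 reads D+Q+carry(0)=M with Q=6, M=8; with digits 1,4,5,6,7,8,9 already taken and all letters distinct, the only value for D is 2, so D=2.

Answer: A=1, B=7, C=4, D=2, E=5, L=9, M=8, Q=6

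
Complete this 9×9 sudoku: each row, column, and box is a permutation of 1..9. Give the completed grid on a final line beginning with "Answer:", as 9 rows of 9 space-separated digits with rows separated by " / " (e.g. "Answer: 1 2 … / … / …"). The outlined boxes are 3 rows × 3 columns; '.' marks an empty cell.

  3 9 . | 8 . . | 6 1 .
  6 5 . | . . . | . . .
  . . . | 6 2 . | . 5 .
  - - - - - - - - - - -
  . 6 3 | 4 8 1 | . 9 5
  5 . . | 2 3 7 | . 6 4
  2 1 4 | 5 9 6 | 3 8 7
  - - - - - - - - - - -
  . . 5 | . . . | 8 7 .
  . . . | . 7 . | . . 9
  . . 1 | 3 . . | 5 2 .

Step 1. [r1c3∈{2,7}] in row 1, 7 fits only at r1c3, so r1c3=7.
Step 2. [r3c3∈{8}] only 8 remains possible at r3c3 ⇒ r3c3=8.
Step 3. [r3c2∈{4}] r3c2 has the single candidate 4. So r3c2=4.
Step 4. [r7c9∈{1,3,6}] across col 9, 1 lands solely at r7c9, so r7c9=1.
Step 5. [r7c4∈{9}] r7c4's peers cover all but 9 ⇒ r7c4=9.
Step 6. [r7c1∈{4}] only 4 remains possible at r7c1, so r7c1=4.
Step 7. [r8c1∈{8}] r8c1 is down to just 8, so r8c1=8.
Step 8. [r8c7∈{4}] nothing but 4 survives at r8c7. So r8c7=4.
Step 9. [r2c3∈{2}] r2c3's peers cover all but 2, so r2c3=2.
Step 10. [r3c9∈{3}] only 3 remains possible at r3c9. So r3c9=3.
Step 11. [r2c5∈{1,4}] col 5 places 1 nowhere but r2c5. So r2c5=1.
Step 12. [r8c6∈{2,5}] r8c6 is the only open cell in row 8 admitting 5. So r8c6=5.
Step 13. [r1c6∈{4}] only 4 remains possible at r1c6 ⇒ r1c6=4.
Step 14. [r3c6∈{9}] nothing but 9 survives at r3c6, so r3c6=9.
Step 15. [r8c2∈{2,3}] row 8 places 2 nowhere but r8c2. So r8c2=2.
Step 16. [r9c9∈{6}] r9c9's peers cover all but 6. So r9c9=6.
Step 17. [r9c1∈{7,9}] 9 has one home in row 9: r9c1 ⇒ r9c1=9.
Step 18. [r3c7∈{7}] r3c7 has the single candidate 7. So r3c7=7.
Step 19. [r2c8∈{4}] r2c8 is down to just 4 ⇒ r2c8=4.
Step 20. [r2c6∈{3}] r2c6's peers cover all but 3. So r2c6=3.
Step 21. [r9c6∈{8}] r9c6 is down to just 8, so r9c6=8.
Step 22. [r1c9∈{2}] r1c9 is down to just 2 ⇒ r1c9=2.
Step 23. [r8c4∈{1}] only 1 remains possible at r8c4, so r8c4=1.
Step 24. [r8c3∈{6}] only 6 remains possible at r8c3, so r8c3=6.
Step 25. [r2c4∈{7}] r2c4 has the single candidate 7, so r2c4=7.
Step 26. [r7c5∈{6}] r7c5 has the single candidate 6. So r7c5=6.
Step 27. [r7c2∈{3}] r7c2 is down to just 3. So r7c2=3.
Step 28. [r2c9∈{8}] r2c9 is down to just 8 ⇒ r2c9=8.
Step 29. [r4c1∈{7}] nothing but 7 survives at r4c1. So r4c1=7.
Step 30. [r5c3∈{9}] nothing but 9 survives at r5c3. So r5c3=9.
Step 31. [r8c8∈{3}] r8c8 has the single candidate 3 ⇒ r8c8=3.
Step 32. [r7c6∈{2}] r7c6's peers cover all but 2. So r7c6=2.
Step 33. [r5c2∈{8}] r5c2 has the single candidate 8, so r5c2=8.
Step 34. [r5c7∈{1}] r5c7 is down to just 1 ⇒ r5c7=1.
Step 35. [r9c5∈{4}] nothing but 4 survives at r9c5. So r9c5=4.
Step 36. [r2c7∈{9}] nothing but 9 survives at r2c7, so r2c7=9.
Step 37. [r1c5∈{5}] r1c5's peers cover all but 5 ⇒ r1c5=5.
Step 38. [r4c7∈{2}] only 2 remains possible at r4c7. So r4c7=2.
Step 39. [r3c1∈{1}] r3c1 has the single candidate 1. So r3c1=1.
Step 40. [r9c2∈{7}] r9c2 is down to just 7, so r9c2=7.

Answer: 3 9 7 8 5 4 6 1 2 / 6 5 2 7 1 3 9 4 8 / 1 4 8 6 2 9 7 5 3 / 7 6 3 4 8 1 2 9 5 / 5 8 9 2 3 7 1 6 4 / 2 1 4 5 9 6 3 8 7 / 4 3 5 9 6 2 8 7 1 / 8 2 6 1 7 5 4 3 9 / 9 7 1 3 4 8 5 2 6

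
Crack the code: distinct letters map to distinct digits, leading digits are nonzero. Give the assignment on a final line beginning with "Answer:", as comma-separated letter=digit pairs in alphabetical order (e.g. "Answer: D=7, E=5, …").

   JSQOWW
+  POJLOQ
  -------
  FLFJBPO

Step 1. [col 1: W + Q ≡ O (mod 10)] column 1 (W + Q ≡ O (mod 10), carry-in 0) doesn't pin Q yet; pick Q=9 and continue. So Q=9.
Step 2. [col 1: W + Q ≡ O (mod 10)] W=8 is one option consistent with column 1 (W + Q ≡ O (mod 10), carry-in 0) — take it ⇒ W=8.
Step 3. [col 1: W + Q ≡ O (mod 10)] in column 1 we have W+Q≡O with carry-in 0; given W=8, Q=9 and digits 8,9 already taken and all letters distinct, that pins O to 7. So O=7.
Step 4. [F] adding two 6-digit numbers gives at most 6+1 digits, and here it does — F is that final carry and must be 1 ⇒ F=1.
Step 5. [col 2: W + O ≡ P (mod 10)] from column 2 (W=8, O=7, carry-in 1, digits 1,7,8,9 already taken and all letters distinct): P must equal 6, so P=6.
Step 6. [col 3: O + L ≡ B (mod 10)] several values work for L in column 3 (O + L ≡ B (mod 10), carry-in 1); try L=2. So L=2.
Step 7. [col 3: O + L ≡ B (mod 10)] from column 3 (O=7, L=2, carry-in 1, digits 1,2,6,7,8,9 already taken and all letters distinct): B must equal 0 ⇒ B=0.
Step 8. [col 4: Q + J ≡ J (mod 10)] no forcing yet in column 4 (carry-in 1); J=5 is free and consistent — try it. So J=5.
Step 9. [col 5: S + O ≡ F (mod 10)] column 5: given O=7, F=1, carry-in 1, and digits 0,1,2,5,6,7,8,9 already taken and all letters distinct, S+O≡F (mod 10) forces S=3 ⇒ S=3.

Answer: B=0, F=1, J=5, L=2, O=7, P=6, Q=9, S=3, W=8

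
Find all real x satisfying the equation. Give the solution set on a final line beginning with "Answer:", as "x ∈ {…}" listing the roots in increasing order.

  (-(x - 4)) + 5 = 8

Step 1. [(-(x - 4)) + 5 = 8] +5 is outermost — subtract 5 both sides, so sub: -(x - 4) = 3.
Step 2. [-(x - 4) = 3] flip signs both sides, so neg: x - 4 = -3.
Step 3. [x - 4 = -3] add 4: x sits inside (… - 4) ⇒ sub: x = 1.

Answer: x ∈ {1}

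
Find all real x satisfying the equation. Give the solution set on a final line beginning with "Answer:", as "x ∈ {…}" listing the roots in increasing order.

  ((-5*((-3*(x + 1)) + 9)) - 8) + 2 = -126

Step 1. [((-5*((-3*(x + 1)) + 9)) - 8) + 2 = -126] subtract 2: x sits inside (… + 2), so sub: (-5*((-3*(x + 1)) + 9)) - 8 = -128.
Step 2. [(-5*((-3*(x + 1)) + 9)) - 8 = -128] 8 comes off first (add 8), so sub: -5*((-3*(x + 1)) + 9) = -120.
Step 3. [-5*((-3*(x + 1)) + 9) = -120] -5·(inner) — divide through by -5, so div: (-3*(x + 1)) + 9 = 24.
Step 4. [(-3*(x + 1)) + 9 = 24] subtract 9: x sits inside (… + 9), so sub: -3*(x + 1) = 15.
Step 5. [-3*(x + 1) = 15] -3 out front; divide by -3. So div: x + 1 = -5.
Step 6. [x + 1 = -5] the outer +1 inverts by subtracting 1 ⇒ sub: x = -6.

Answer: x ∈ {-6}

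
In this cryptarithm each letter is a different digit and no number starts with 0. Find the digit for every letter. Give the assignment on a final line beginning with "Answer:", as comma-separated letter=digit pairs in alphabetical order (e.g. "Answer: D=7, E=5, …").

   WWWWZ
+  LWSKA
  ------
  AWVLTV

Step 1. [col 1: Z + A ≡ V (mod 10)] several values work for A in column 1 (Z + A ≡ V (mod 10), carry-in 0); try A=1. So A=1.
Step 2. [col 1: Z + A ≡ V (mod 10)] no forcing yet in column 1 (carry-in 0); Z=5 is free and consistent — try it ⇒ Z=5.
Step 3. [col 1: Z + A ≡ V (mod 10)] in column 1 we have Z+A≡V with carry-in 0; given Z=5, A=1 and digits 1,5 already taken and all letters distinct, that pins V to 6, so V=6.
Step 4. [col 2: W + K ≡ T (mod 10)] T=2 is one option consistent with column 2 (W + K ≡ T (mod 10), carry-in 0) — take it ⇒ T=2.
Step 5. [col 2: W + K ≡ T (mod 10)] K=4 is one option consistent with column 2 (W + K ≡ T (mod 10), carry-in 0) — take it, so K=4.
Step 6. [col 2: W + K ≡ T (mod 10)] in column 2 we have W+K≡T with carry-in 0; given K=4, T=2 and digits 1,2,4,5,6 already taken and all letters distinct, that pins W to 8, so W=8.
Step 7. [col 3: W + S ≡ L (mod 10)] column 3 reads W+S+carry(1)=L with W=8; with digits 1,2,4,5,6,8 already taken and all letters distinct, the only value for L is 9 ⇒ L=9.
Step 8. [col 3: W + S ≡ L (mod 10)] from column 3 (W=8, L=9, carry-in 1, digits 1,2,4,5,6,8,9 already taken and all letters distinct): S must equal 0. So S=0.

Answer: A=1, K=4, L=9, S=0, T=2, V=6, W=8, Z=5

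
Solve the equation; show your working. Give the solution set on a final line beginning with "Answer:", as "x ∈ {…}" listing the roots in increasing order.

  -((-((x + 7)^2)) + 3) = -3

Step 1. [-((-((x + 7)^2)) + 3) = -3] leading − — multiply by −1. So neg: (-((x + 7)^2)) + 3 = 3.
Step 2. [(-((x + 7)^2)) + 3 = 3] peel the +3: subtract 3 from each side, so sub: -((x + 7)^2) = 0.
Step 3. [-((x + 7)^2) = 0] LHS negated; negate both sides, so neg: (x + 7)^2 = 0.
Step 4. [(x + 7)^2 = 0] 0 ≥ 0, LHS is (·)² — take ±√ ⇒ sqrt: x + 7 = 0.
Step 5. [x + 7 = 0] 7 comes off first (subtract 7). So sub: x = -7.

Answer: x ∈ {-7}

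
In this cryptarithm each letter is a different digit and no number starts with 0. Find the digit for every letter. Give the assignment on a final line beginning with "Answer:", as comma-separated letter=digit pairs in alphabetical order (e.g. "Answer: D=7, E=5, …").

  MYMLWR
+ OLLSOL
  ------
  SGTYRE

Step 1. [col 1: R + L ≡ E (mod 10)] E=3 is one option consistent with column 1 (R + L ≡ E (mod 10), carry-in 0) — take it, so E=3.
Step 2. [col 1: R + L ≡ E (mod 10)] R=7 is one option consistent with column 1 (R + L ≡ E (mod 10), carry-in 0) — take it, so R=7.
Step 3. [col 1: R + L ≡ E (mod 10)] from column 1 (R=7, E=3, carry-in 0, digits 3,7 already taken and all letters distinct): L must equal 6 ⇒ L=6.
Step 4. [col 2: W + O ≡ R (mod 10)] several values work for O in column 2 (W + O ≡ R (mod 10), carry-in 1); try O=5, so O=5.
Step 5. [col 2: W + O ≡ R (mod 10)] from column 2 (O=5, R=7, carry-in 1, digits 3,5,6,7 already taken and all letters distinct): W must equal 1, so W=1.
Step 6. [col 3: L + S ≡ Y (mod 10)] column 3 (L + S ≡ Y (mod 10), carry-in 0) doesn't pin S yet; pick S=8 and continue. So S=8.
Step 7. [col 3: L + S ≡ Y (mod 10)] column 3 reads L+S+carry(0)=Y with L=6, S=8; with digits 1,3,5,6,7,8 already taken and all letters distinct, the only value for Y is 4, so Y=4.
Step 8. [col 4: M + L ≡ T (mod 10)] in column 4 we have M+L≡T with carry-in 1; given L=6 and digits 1,3,4,5,6,7,8 already taken and all letters distinct, that pins T to 9. So T=9.
Step 9. [col 4: M + L ≡ T (mod 10)] from column 4 (L=6, T=9, carry-in 1, digits 1,3,4,5,6,7,8,9 already taken and all letters distinct): M must equal 2 ⇒ M=2.
Step 10. [col 5: Y + L ≡ G (mod 10)] in column 5 we have Y+L≡G with carry-in 0; given Y=4, L=6 and digits 1,2,3,4,5,6,7,8,9 already taken and all letters distinct, that pins G to 0. So G=0.

Answer: E=3, G=0, L=6, M=2, O=5, R=7, S=8, T=9, W=1, Y=4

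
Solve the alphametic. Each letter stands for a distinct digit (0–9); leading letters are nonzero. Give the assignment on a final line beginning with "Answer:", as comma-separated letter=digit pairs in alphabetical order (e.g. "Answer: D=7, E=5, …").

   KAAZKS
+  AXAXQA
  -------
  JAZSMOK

Step 1. [col 1: S + A ≡ K (mod 10)] column 1 (S + A ≡ K (mod 10), carry-in 0) doesn't pin K yet; pick K=9 and continue. So K=9.
Step 2. [J] the sum has 7 digits but both addends have 6; that extra leading digit J is the final carry, namely 1, so J=1.
Step 3. [col 1: S + A ≡ K (mod 10)] A=3 is one option consistent with column 1 (S + A ≡ K (mod 10), carry-in 0) — take it ⇒ A=3.
Step 4. [col 1: S + A ≡ K (mod 10)] column 1 reads S+A+carry(0)=K with A=3, K=9; with digits 1,3,9 already taken and all letters distinct, the only value for S is 6 ⇒ S=6.
Step 5. [col 2: K + Q ≡ O (mod 10)] no forcing yet in column 2 (carry-in 0); Q=5 is free and consistent — try it, so Q=5.
Step 6. [col 2: K + Q ≡ O (mod 10)] from column 2 (K=9, Q=5, carry-in 0, digits 1,3,5,6,9 already taken and all letters distinct): O must equal 4. So O=4.
Step 7. [col 3: Z + X ≡ M (mod 10)] column 3 (Z + X ≡ M (mod 10), carry-in 1) doesn't pin M yet; pick M=8 and continue ⇒ M=8.
Step 8. [col 3: Z + X ≡ M (mod 10)] column 3 (Z + X ≡ M (mod 10), carry-in 1) doesn't pin Z yet; pick Z=0 and continue. So Z=0.
Step 9. [col 3: Z + X ≡ M (mod 10)] column 3 reads Z+X+carry(1)=M with Z=0, M=8; with digits 0,1,3,4,5,6,8,9 already taken and all letters distinct, the only value for X is 7, so X=7.

Answer: A=3, J=1, K=9, M=8, O=4, Q=5, S=6, X=7, Z=0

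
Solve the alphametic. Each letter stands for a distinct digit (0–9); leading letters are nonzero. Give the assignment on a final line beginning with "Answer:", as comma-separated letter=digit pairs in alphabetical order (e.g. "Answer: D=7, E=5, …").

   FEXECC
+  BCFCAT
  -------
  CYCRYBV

Step 1. [col 1: C + T ≡ V (mod 10)] no forcing yet in column 1 (carry-in 0); T=7 is free and consistent — try it, so T=7.
Step 2. [col 1: C + T ≡ V (mod 10)] several values work for C in column 1 (C + T ≡ V (mod 10), carry-in 0); try C=1. So C=1.
Step 3. [col 1: C + T ≡ V (mod 10)] in column 1 we have C+T≡V with carry-in 0; given C=1, T=7 and digits 1,7 already taken and all letters distinct, that pins V to 8, so V=8.
Step 4. [col 2: C + A ≡ B (mod 10)] column 2 (C + A ≡ B (mod 10), carry-in 0) doesn't pin A yet; pick A=3 and continue. So A=3.
Step 5. [col 2: C + A ≡ B (mod 10)] in column 2 we have C+A≡B with carry-in 0; given C=1, A=3 and digits 1,3,7,8 already taken and all letters distinct, that pins B to 4, so B=4.
Step 6. [col 3: E + C ≡ Y (mod 10)] column 3 (E + C ≡ Y (mod 10), carry-in 0) doesn't pin Y yet; pick Y=0 and continue ⇒ Y=0.
Step 7. [col 3: E + C ≡ Y (mod 10)] in column 3 we have E+C≡Y with carry-in 0; given C=1, Y=0 and digits 0,1,3,4,7,8 already taken and all letters distinct, that pins E to 9, so E=9.
Step 8. [col 4: X + F ≡ R (mod 10)] in column 4 we have X+F≡R with carry-in 1; given nothing yet and digits 0,1,3,4,7,8,9 already taken and all letters distinct, that pins R to 2 ⇒ R=2.
Step 9. [col 4: X + F ≡ R (mod 10)] column 4 (X + F ≡ R (mod 10), carry-in 1) doesn't pin F yet; pick F=5 and continue, so F=5.
Step 10. [col 4: X + F ≡ R (mod 10)] in column 4 we have X+F≡R with carry-in 1; given F=5, R=2 and digits 0,1,2,3,4,5,7,8,9 already taken and all letters distinct, that pins X to 6. So X=6.

Answer: A=3, B=4, C=1, E=9, F=5, R=2, T=7, V=8, X=6, Y=0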